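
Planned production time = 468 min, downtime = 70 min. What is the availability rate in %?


Formula: Availability = (Planned Time - Downtime) / Planned Time * 100
Uptime = 468 - 70 = 398 min
Availability = 398 / 468 * 100 = 85.0%

85.0%


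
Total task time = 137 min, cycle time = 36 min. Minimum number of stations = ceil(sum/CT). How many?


Formula: N_min = ceil(Sum of Task Times / Cycle Time)
N_min = ceil(137 min / 36 min) = ceil(3.8056)
N_min = 4 stations

4


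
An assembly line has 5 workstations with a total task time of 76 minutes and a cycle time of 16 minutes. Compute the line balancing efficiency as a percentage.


Formula: Efficiency = Sum of Task Times / (N_stations * CT) * 100
Total station capacity = 5 stations * 16 min = 80 min
Efficiency = 76 / 80 * 100 = 95.0%

95.0%


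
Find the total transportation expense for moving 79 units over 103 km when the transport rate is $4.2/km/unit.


TC = dist * cost * units = 103 * 4.2 * 79 = $34175.40

$34175.40


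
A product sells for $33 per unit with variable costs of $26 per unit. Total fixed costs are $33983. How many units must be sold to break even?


Formula: BEQ = Fixed Costs / (Price - Variable Cost)
Contribution margin = $33 - $26 = $7/unit
BEQ = ceil($33983 / $7/unit) = ceil(4854.71) = 4855 units

4855 units


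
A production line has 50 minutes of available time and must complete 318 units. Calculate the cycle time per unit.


Formula: CT = Available Time / Number of Units
CT = 50 min / 318 units
CT = 0.16 min/unit

0.16 min/unit


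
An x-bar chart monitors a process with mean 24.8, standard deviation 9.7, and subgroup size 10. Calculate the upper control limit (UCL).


UCL = 24.8 + 3 * 9.7 / sqrt(10)

34.0


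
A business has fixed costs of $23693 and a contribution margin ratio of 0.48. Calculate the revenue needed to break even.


Formula: BER = Fixed Costs / Contribution Margin Ratio
BER = $23693 / 0.48
BER = $49360.42 (to the nearest cent)

$49360.42


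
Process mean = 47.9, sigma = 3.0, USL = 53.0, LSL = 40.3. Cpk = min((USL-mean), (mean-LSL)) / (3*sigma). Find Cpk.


Cpu = (53.0 - 47.9) / (3 * 3.0) = 0.57
Cpl = (47.9 - 40.3) / (3 * 3.0) = 0.84
Cpk = min(0.57, 0.84) = 0.57

0.57


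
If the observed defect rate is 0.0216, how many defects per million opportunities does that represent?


DPMO = defect_rate * 1000000 = 0.0216 * 1000000

21600


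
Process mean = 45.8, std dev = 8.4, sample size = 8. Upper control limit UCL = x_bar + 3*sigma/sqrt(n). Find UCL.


UCL = 45.8 + 3 * 8.4 / sqrt(8)

54.71


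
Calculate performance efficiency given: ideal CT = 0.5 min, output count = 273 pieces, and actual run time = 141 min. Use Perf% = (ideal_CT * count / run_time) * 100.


Formula: Performance = (Ideal CT * Total Count) / Run Time * 100
Ideal output time = 0.5 * 273 = 136.5 min
Performance = 136.5 / 141 * 100 = 96.8%

96.8%


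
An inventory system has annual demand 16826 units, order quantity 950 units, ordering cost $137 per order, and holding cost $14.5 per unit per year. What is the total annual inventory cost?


TC = 16826/950 * 137 + 950/2 * 14.5

$9313.99


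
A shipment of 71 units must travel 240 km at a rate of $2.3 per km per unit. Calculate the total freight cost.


TC = dist * cost * units = 240 * 2.3 * 71 = $39192.00

$39192.00


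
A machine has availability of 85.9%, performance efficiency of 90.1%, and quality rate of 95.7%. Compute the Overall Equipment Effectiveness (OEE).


Formula: OEE = Availability * Performance * Quality / 10000
A * P = 85.9% * 90.1% / 100 = 77.4%
OEE = 77.4% * 95.7% / 100 = 74.1%

74.1%


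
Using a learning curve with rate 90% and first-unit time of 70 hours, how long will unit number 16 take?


Formula: T_n = T_1 * (learning_rate)^(log2(n)) where learning_rate = rate/100
Doublings = log2(16) = 4
T_n = 70 * 0.9^4
T_n = 70 * 0.6561 = 45.9 hours

45.9 hours


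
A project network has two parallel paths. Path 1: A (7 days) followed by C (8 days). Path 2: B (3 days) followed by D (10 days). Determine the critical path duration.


Path 1 = 7 + 8 = 15 days
Path 2 = 3 + 10 = 13 days
Duration = max(15, 13) = 15 days

15 days


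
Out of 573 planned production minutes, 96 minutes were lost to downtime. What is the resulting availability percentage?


Formula: Availability = (Planned Time - Downtime) / Planned Time * 100
Uptime = 573 - 96 = 477 min
Availability = 477 / 573 * 100 = 83.2%

83.2%


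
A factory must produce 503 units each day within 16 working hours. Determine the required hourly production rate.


Formula: Production Rate = Daily Demand / Available Hours
Rate = 503 units/day / 16 hours/day
Rate = 31.4 units/hour

31.4 units/hour


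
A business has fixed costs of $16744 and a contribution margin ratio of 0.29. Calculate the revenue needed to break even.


Formula: BER = Fixed Costs / Contribution Margin Ratio
BER = $16744 / 0.29
BER = $57737.93 (to the nearest cent)

$57737.93


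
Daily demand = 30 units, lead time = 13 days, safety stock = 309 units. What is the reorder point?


Formula: ROP = (Daily Demand * Lead Time) + Safety Stock
Demand during lead time = 30 * 13 = 390 units
ROP = 390 + 309 = 699 units

699 units


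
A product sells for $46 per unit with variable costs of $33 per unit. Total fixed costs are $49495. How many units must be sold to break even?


Formula: BEQ = Fixed Costs / (Price - Variable Cost)
Contribution margin = $46 - $33 = $13/unit
BEQ = ceil($49495 / $13/unit) = ceil(3807.31) = 3808 units

3808 units


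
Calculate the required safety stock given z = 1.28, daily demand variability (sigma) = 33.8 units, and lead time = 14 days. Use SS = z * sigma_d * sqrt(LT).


Formula: SS = z * sigma_d * sqrt(LT)
sqrt(LT) = sqrt(14) = 3.7417
SS = 1.28 * 33.8 * 3.7417
SS = 161.9 units

161.9 units


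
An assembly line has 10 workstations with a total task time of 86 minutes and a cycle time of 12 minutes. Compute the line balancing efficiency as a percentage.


Formula: Efficiency = Sum of Task Times / (N_stations * CT) * 100
Total station capacity = 10 stations * 12 min = 120 min
Efficiency = 86 / 120 * 100 = 71.7%

71.7%


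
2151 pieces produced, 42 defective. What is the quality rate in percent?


Formula: Quality Rate = Good Pieces / Total Pieces * 100
Good pieces = 2151 - 42 = 2109
QR = 2109 / 2151 * 100 = 98.0%

98.0%


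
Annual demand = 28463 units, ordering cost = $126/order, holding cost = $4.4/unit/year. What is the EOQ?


Formula: EOQ = sqrt(2 * D * S / H)
Numerator: 2 * 28463 * 126 = 7172676
2DS/H = 7172676 / 4.4 = 1630153.6
EOQ = sqrt(1630153.6) = 1276.8 units

1276.8 units


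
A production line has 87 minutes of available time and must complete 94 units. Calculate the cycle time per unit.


Formula: CT = Available Time / Number of Units
CT = 87 min / 94 units
CT = 0.93 min/unit

0.93 min/unit


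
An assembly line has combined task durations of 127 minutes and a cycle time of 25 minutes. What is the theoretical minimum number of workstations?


Formula: N_min = ceil(Sum of Task Times / Cycle Time)
N_min = ceil(127 min / 25 min) = ceil(5.08)
N_min = 6 stations

6


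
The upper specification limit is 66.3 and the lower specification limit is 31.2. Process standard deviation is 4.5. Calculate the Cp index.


Cp = (66.3 - 31.2) / (6 * 4.5)

1.3


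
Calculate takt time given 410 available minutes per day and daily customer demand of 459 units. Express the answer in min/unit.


Formula: Takt Time = Available Production Time / Customer Demand
Takt = 410 min/day / 459 units/day
Takt = 0.89 min/unit

0.89 min/unit


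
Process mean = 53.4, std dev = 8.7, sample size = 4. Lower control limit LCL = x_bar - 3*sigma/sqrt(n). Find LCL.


LCL = 53.4 - 3 * 8.7 / sqrt(4)

40.35


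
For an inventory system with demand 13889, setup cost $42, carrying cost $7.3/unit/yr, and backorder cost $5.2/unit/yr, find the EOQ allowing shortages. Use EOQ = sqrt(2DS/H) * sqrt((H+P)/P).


Formula: EOQ* = sqrt(2DS/H) * sqrt((H+P)/P)
Base EOQ = sqrt(2*13889*42/7.3) = 399.77 units
Correction = sqrt((7.3+5.2)/5.2) = 1.55043
EOQ* = 399.77 * 1.55043 = 619.8 units

619.8 units


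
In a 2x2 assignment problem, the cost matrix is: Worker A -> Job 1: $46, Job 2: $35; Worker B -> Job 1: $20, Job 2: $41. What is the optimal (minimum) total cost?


Option 1: A->1 + B->2 = $46 + $41 = $87
Option 2: A->2 + B->1 = $35 + $20 = $55
Min cost = min($87, $55) = $55

$55


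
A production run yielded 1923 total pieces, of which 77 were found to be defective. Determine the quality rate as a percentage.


Formula: Quality Rate = Good Pieces / Total Pieces * 100
Good pieces = 1923 - 77 = 1846
QR = 1846 / 1923 * 100 = 96.0%

96.0%


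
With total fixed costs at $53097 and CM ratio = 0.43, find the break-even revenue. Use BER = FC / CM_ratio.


Formula: BER = Fixed Costs / Contribution Margin Ratio
BER = $53097 / 0.43
BER = $123481.40 (to the nearest cent)

$123481.40


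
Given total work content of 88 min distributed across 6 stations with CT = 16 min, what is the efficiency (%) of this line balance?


Formula: Efficiency = Sum of Task Times / (N_stations * CT) * 100
Total station capacity = 6 stations * 16 min = 96 min
Efficiency = 88 / 96 * 100 = 91.7%

91.7%


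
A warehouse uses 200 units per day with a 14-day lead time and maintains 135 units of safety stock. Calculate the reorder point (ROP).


Formula: ROP = (Daily Demand * Lead Time) + Safety Stock
Demand during lead time = 200 * 14 = 2800 units
ROP = 2800 + 135 = 2935 units

2935 units


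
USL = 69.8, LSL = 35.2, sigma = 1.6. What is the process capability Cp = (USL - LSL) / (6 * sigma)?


Cp = (69.8 - 35.2) / (6 * 1.6)

3.6


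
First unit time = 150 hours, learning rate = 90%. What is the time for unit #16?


Formula: T_n = T_1 * (learning_rate)^(log2(n)) where learning_rate = rate/100
Doublings = log2(16) = 4
T_n = 150 * 0.9^4
T_n = 150 * 0.6561 = 98.4 hours

98.4 hours


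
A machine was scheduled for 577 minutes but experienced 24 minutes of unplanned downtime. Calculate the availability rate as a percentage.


Formula: Availability = (Planned Time - Downtime) / Planned Time * 100
Uptime = 577 - 24 = 553 min
Availability = 553 / 577 * 100 = 95.8%

95.8%


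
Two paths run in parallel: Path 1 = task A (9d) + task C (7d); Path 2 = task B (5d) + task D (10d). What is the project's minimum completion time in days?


Path 1 = 9 + 7 = 16 days
Path 2 = 5 + 10 = 15 days
Duration = max(16, 15) = 16 days

16 days


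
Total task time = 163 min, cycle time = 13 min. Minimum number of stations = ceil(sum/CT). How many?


Formula: N_min = ceil(Sum of Task Times / Cycle Time)
N_min = ceil(163 min / 13 min) = ceil(12.5385)
N_min = 13 stations

13


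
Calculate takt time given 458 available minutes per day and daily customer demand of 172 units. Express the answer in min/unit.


Formula: Takt Time = Available Production Time / Customer Demand
Takt = 458 min/day / 172 units/day
Takt = 2.66 min/unit

2.66 min/unit


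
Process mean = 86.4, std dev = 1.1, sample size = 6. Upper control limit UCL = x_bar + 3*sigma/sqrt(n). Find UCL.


UCL = 86.4 + 3 * 1.1 / sqrt(6)

87.75


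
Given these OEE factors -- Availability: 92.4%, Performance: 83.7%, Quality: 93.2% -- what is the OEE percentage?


Formula: OEE = Availability * Performance * Quality / 10000
A * P = 92.4% * 83.7% / 100 = 77.34%
OEE = 77.34% * 93.2% / 100 = 72.1%

72.1%


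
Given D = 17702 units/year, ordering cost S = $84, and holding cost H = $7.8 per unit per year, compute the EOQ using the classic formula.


Formula: EOQ = sqrt(2 * D * S / H)
Numerator: 2 * 17702 * 84 = 2973936
2DS/H = 2973936 / 7.8 = 381273.8
EOQ = sqrt(381273.8) = 617.5 units

617.5 units


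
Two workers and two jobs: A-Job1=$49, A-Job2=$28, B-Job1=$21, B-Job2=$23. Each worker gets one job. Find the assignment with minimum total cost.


Option 1: A->1 + B->2 = $49 + $23 = $72
Option 2: A->2 + B->1 = $28 + $21 = $49
Min cost = min($72, $49) = $49

$49


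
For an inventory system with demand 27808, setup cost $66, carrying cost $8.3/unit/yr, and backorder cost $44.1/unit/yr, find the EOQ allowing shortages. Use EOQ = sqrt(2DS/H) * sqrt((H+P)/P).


Formula: EOQ* = sqrt(2DS/H) * sqrt((H+P)/P)
Base EOQ = sqrt(2*27808*66/8.3) = 665.02 units
Correction = sqrt((8.3+44.1)/44.1) = 1.09005
EOQ* = 665.02 * 1.09005 = 724.9 units

724.9 units


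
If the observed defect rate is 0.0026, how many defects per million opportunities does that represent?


DPMO = defect_rate * 1000000 = 0.0026 * 1000000

2600


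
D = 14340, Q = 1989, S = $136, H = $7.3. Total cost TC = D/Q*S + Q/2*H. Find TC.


TC = 14340/1989 * 136 + 1989/2 * 7.3

$8240.36


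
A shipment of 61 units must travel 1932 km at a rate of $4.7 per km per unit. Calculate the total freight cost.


TC = dist * cost * units = 1932 * 4.7 * 61 = $553904.40

$553904.40


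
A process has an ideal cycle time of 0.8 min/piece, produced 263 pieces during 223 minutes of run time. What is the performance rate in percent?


Formula: Performance = (Ideal CT * Total Count) / Run Time * 100
Ideal output time = 0.8 * 263 = 210.4 min
Performance = 210.4 / 223 * 100 = 94.3%

94.3%


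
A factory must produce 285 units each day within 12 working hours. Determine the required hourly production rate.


Formula: Production Rate = Daily Demand / Available Hours
Rate = 285 units/day / 12 hours/day
Rate = 23.8 units/hour

23.8 units/hour


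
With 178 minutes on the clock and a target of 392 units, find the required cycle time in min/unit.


Formula: CT = Available Time / Number of Units
CT = 178 min / 392 units
CT = 0.45 min/unit

0.45 min/unit


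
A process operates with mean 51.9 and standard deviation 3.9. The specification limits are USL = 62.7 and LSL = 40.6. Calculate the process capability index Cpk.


Cpu = (62.7 - 51.9) / (3 * 3.9) = 0.92
Cpl = (51.9 - 40.6) / (3 * 3.9) = 0.97
Cpk = min(0.92, 0.97) = 0.92

0.92


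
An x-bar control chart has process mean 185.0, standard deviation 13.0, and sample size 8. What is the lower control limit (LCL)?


LCL = 185.0 - 3 * 13.0 / sqrt(8)

171.21


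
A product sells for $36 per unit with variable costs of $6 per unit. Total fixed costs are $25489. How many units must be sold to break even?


Formula: BEQ = Fixed Costs / (Price - Variable Cost)
Contribution margin = $36 - $6 = $30/unit
BEQ = ceil($25489 / $30/unit) = ceil(849.63) = 850 units

850 units


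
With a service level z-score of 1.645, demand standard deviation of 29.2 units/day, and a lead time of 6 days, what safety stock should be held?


Formula: SS = z * sigma_d * sqrt(LT)
sqrt(LT) = sqrt(6) = 2.4495
SS = 1.645 * 29.2 * 2.4495
SS = 117.7 units

117.7 units


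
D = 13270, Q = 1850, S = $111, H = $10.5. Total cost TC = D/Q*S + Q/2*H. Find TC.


TC = 13270/1850 * 111 + 1850/2 * 10.5

$10508.70


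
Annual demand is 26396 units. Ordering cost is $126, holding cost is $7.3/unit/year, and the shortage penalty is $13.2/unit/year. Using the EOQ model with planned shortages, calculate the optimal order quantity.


Formula: EOQ* = sqrt(2DS/H) * sqrt((H+P)/P)
Base EOQ = sqrt(2*26396*126/7.3) = 954.57 units
Correction = sqrt((7.3+13.2)/13.2) = 1.24621
EOQ* = 954.57 * 1.24621 = 1189.6 units

1189.6 units


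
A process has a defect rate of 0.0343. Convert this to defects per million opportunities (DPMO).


DPMO = defect_rate * 1000000 = 0.0343 * 1000000

34300


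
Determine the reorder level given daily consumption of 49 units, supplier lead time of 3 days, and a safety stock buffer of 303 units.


Formula: ROP = (Daily Demand * Lead Time) + Safety Stock
Demand during lead time = 49 * 3 = 147 units
ROP = 147 + 303 = 450 units

450 units


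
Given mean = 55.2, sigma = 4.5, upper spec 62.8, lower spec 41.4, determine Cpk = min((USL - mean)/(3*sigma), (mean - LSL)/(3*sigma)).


Cpu = (62.8 - 55.2) / (3 * 4.5) = 0.56
Cpl = (55.2 - 41.4) / (3 * 4.5) = 1.02
Cpk = min(0.56, 1.02) = 0.56

0.56


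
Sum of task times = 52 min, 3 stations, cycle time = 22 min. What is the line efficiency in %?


Formula: Efficiency = Sum of Task Times / (N_stations * CT) * 100
Total station capacity = 3 stations * 22 min = 66 min
Efficiency = 52 / 66 * 100 = 78.8%

78.8%


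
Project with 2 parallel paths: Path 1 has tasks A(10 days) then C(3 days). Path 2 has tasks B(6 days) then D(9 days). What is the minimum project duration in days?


Path 1 = 10 + 3 = 13 days
Path 2 = 6 + 9 = 15 days
Duration = max(13, 15) = 15 days

15 days


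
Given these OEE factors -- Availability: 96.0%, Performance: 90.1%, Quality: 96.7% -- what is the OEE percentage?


Formula: OEE = Availability * Performance * Quality / 10000
A * P = 96.0% * 90.1% / 100 = 86.5%
OEE = 86.5% * 96.7% / 100 = 83.6%

83.6%


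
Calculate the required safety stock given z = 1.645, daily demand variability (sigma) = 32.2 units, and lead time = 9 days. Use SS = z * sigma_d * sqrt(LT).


Formula: SS = z * sigma_d * sqrt(LT)
sqrt(LT) = sqrt(9) = 3.0
SS = 1.645 * 32.2 * 3.0
SS = 158.9 units

158.9 units


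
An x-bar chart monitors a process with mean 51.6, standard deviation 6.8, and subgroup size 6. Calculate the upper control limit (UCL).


UCL = 51.6 + 3 * 6.8 / sqrt(6)

59.93


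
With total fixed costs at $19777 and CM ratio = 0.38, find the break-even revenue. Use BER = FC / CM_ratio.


Formula: BER = Fixed Costs / Contribution Margin Ratio
BER = $19777 / 0.38
BER = $52044.74 (to the nearest cent)

$52044.74


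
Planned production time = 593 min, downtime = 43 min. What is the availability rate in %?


Formula: Availability = (Planned Time - Downtime) / Planned Time * 100
Uptime = 593 - 43 = 550 min
Availability = 550 / 593 * 100 = 92.7%

92.7%


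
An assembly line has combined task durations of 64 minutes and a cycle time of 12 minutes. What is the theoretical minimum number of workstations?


Formula: N_min = ceil(Sum of Task Times / Cycle Time)
N_min = ceil(64 min / 12 min) = ceil(5.3333)
N_min = 6 stations

6


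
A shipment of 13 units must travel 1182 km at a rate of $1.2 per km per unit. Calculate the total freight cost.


TC = dist * cost * units = 1182 * 1.2 * 13 = $18439.20

$18439.20


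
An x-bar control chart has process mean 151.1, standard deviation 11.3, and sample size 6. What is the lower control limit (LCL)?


LCL = 151.1 - 3 * 11.3 / sqrt(6)

137.26


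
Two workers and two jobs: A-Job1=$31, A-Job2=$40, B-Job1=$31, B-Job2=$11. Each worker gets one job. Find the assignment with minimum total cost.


Option 1: A->1 + B->2 = $31 + $11 = $42
Option 2: A->2 + B->1 = $40 + $31 = $71
Min cost = min($42, $71) = $42

$42


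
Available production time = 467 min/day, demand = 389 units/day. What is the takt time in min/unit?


Formula: Takt Time = Available Production Time / Customer Demand
Takt = 467 min/day / 389 units/day
Takt = 1.2 min/unit

1.2 min/unit


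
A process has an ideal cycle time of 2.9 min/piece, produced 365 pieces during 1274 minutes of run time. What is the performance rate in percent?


Formula: Performance = (Ideal CT * Total Count) / Run Time * 100
Ideal output time = 2.9 * 365 = 1058.5 min
Performance = 1058.5 / 1274 * 100 = 83.1%

83.1%


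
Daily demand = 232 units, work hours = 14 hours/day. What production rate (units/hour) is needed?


Formula: Production Rate = Daily Demand / Available Hours
Rate = 232 units/day / 14 hours/day
Rate = 16.6 units/hour

16.6 units/hour


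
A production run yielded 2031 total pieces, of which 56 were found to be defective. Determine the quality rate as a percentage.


Formula: Quality Rate = Good Pieces / Total Pieces * 100
Good pieces = 2031 - 56 = 1975
QR = 1975 / 2031 * 100 = 97.2%

97.2%


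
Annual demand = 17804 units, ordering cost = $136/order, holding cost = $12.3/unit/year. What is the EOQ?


Formula: EOQ = sqrt(2 * D * S / H)
Numerator: 2 * 17804 * 136 = 4842688
2DS/H = 4842688 / 12.3 = 393714.5
EOQ = sqrt(393714.5) = 627.5 units

627.5 units


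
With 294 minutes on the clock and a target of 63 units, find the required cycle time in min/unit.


Formula: CT = Available Time / Number of Units
CT = 294 min / 63 units
CT = 4.67 min/unit

4.67 min/unit


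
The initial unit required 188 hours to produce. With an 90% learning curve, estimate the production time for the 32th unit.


Formula: T_n = T_1 * (learning_rate)^(log2(n)) where learning_rate = rate/100
Doublings = log2(32) = 5
T_n = 188 * 0.9^5
T_n = 188 * 0.5905 = 111.0 hours

111.0 hours


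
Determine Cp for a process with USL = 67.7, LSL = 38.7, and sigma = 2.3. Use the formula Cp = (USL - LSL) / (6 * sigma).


Cp = (67.7 - 38.7) / (6 * 2.3)

2.1


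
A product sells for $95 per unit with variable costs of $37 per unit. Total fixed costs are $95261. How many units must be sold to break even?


Formula: BEQ = Fixed Costs / (Price - Variable Cost)
Contribution margin = $95 - $37 = $58/unit
BEQ = ceil($95261 / $58/unit) = ceil(1642.43) = 1643 units

1643 units


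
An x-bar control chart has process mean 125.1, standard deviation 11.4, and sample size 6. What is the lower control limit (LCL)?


LCL = 125.1 - 3 * 11.4 / sqrt(6)

111.14


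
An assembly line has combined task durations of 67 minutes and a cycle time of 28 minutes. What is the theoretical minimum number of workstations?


Formula: N_min = ceil(Sum of Task Times / Cycle Time)
N_min = ceil(67 min / 28 min) = ceil(2.3929)
N_min = 3 stations

3


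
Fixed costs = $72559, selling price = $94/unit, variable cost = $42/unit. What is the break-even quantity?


Formula: BEQ = Fixed Costs / (Price - Variable Cost)
Contribution margin = $94 - $42 = $52/unit
BEQ = ceil($72559 / $52/unit) = ceil(1395.37) = 1396 units

1396 units


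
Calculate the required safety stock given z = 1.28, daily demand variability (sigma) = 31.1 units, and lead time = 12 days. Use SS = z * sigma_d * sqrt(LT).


Formula: SS = z * sigma_d * sqrt(LT)
sqrt(LT) = sqrt(12) = 3.4641
SS = 1.28 * 31.1 * 3.4641
SS = 137.9 units

137.9 units


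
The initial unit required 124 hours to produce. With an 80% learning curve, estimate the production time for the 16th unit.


Formula: T_n = T_1 * (learning_rate)^(log2(n)) where learning_rate = rate/100
Doublings = log2(16) = 4
T_n = 124 * 0.8^4
T_n = 124 * 0.4096 = 50.8 hours

50.8 hours


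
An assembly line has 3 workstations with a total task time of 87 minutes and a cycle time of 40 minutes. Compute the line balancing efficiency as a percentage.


Formula: Efficiency = Sum of Task Times / (N_stations * CT) * 100
Total station capacity = 3 stations * 40 min = 120 min
Efficiency = 87 / 120 * 100 = 72.5%

72.5%


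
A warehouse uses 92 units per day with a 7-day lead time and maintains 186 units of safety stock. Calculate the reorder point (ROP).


Formula: ROP = (Daily Demand * Lead Time) + Safety Stock
Demand during lead time = 92 * 7 = 644 units
ROP = 644 + 186 = 830 units

830 units


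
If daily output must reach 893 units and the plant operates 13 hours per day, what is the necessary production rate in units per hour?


Formula: Production Rate = Daily Demand / Available Hours
Rate = 893 units/day / 13 hours/day
Rate = 68.7 units/hour

68.7 units/hour


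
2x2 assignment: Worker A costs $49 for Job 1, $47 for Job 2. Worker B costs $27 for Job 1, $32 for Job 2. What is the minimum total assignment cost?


Option 1: A->1 + B->2 = $49 + $32 = $81
Option 2: A->2 + B->1 = $47 + $27 = $74
Min cost = min($81, $74) = $74

$74


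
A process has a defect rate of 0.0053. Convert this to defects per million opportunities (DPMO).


DPMO = defect_rate * 1000000 = 0.0053 * 1000000

5300


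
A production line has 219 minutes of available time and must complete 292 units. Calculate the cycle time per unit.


Formula: CT = Available Time / Number of Units
CT = 219 min / 292 units
CT = 0.75 min/unit

0.75 min/unit


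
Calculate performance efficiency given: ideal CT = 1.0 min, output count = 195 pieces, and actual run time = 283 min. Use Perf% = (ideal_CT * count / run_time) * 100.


Formula: Performance = (Ideal CT * Total Count) / Run Time * 100
Ideal output time = 1.0 * 195 = 195.0 min
Performance = 195.0 / 283 * 100 = 68.9%

68.9%


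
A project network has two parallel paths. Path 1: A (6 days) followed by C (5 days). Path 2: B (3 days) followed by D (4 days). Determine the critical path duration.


Path 1 = 6 + 5 = 11 days
Path 2 = 3 + 4 = 7 days
Duration = max(11, 7) = 11 days

11 days


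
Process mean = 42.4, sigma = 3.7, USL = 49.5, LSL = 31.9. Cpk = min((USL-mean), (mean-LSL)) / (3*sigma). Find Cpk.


Cpu = (49.5 - 42.4) / (3 * 3.7) = 0.64
Cpl = (42.4 - 31.9) / (3 * 3.7) = 0.95
Cpk = min(0.64, 0.95) = 0.64

0.64


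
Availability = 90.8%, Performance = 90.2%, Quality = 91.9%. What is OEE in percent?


Formula: OEE = Availability * Performance * Quality / 10000
A * P = 90.8% * 90.2% / 100 = 81.9%
OEE = 81.9% * 91.9% / 100 = 75.3%

75.3%


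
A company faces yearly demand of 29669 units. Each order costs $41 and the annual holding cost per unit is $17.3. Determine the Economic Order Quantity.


Formula: EOQ = sqrt(2 * D * S / H)
Numerator: 2 * 29669 * 41 = 2432858
2DS/H = 2432858 / 17.3 = 140627.6
EOQ = sqrt(140627.6) = 375.0 units

375.0 units


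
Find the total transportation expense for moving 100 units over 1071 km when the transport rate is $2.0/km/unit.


TC = dist * cost * units = 1071 * 2.0 * 100 = $214200.00

$214200.00


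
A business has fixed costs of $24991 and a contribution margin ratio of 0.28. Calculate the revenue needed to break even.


Formula: BER = Fixed Costs / Contribution Margin Ratio
BER = $24991 / 0.28
BER = $89253.57 (to the nearest cent)

$89253.57


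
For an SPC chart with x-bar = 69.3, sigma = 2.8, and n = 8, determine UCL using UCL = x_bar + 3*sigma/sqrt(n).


UCL = 69.3 + 3 * 2.8 / sqrt(8)

72.27


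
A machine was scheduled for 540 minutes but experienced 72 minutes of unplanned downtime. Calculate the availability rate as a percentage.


Formula: Availability = (Planned Time - Downtime) / Planned Time * 100
Uptime = 540 - 72 = 468 min
Availability = 468 / 540 * 100 = 86.7%

86.7%


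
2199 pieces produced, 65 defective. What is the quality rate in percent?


Formula: Quality Rate = Good Pieces / Total Pieces * 100
Good pieces = 2199 - 65 = 2134
QR = 2134 / 2199 * 100 = 97.0%

97.0%


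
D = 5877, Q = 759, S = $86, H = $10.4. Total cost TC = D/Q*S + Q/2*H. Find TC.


TC = 5877/759 * 86 + 759/2 * 10.4

$4612.71


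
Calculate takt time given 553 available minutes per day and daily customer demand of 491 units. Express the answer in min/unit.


Formula: Takt Time = Available Production Time / Customer Demand
Takt = 553 min/day / 491 units/day
Takt = 1.13 min/unit

1.13 min/unit


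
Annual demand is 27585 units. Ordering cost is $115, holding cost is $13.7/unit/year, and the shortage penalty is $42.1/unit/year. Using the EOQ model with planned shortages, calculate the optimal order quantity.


Formula: EOQ* = sqrt(2DS/H) * sqrt((H+P)/P)
Base EOQ = sqrt(2*27585*115/13.7) = 680.52 units
Correction = sqrt((13.7+42.1)/42.1) = 1.15127
EOQ* = 680.52 * 1.15127 = 783.5 units

783.5 units


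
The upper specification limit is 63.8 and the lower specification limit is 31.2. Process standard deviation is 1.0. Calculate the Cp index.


Cp = (63.8 - 31.2) / (6 * 1.0)

5.43


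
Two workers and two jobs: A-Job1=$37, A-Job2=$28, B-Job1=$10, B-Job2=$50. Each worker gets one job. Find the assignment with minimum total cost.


Option 1: A->1 + B->2 = $37 + $50 = $87
Option 2: A->2 + B->1 = $28 + $10 = $38
Min cost = min($87, $38) = $38

$38


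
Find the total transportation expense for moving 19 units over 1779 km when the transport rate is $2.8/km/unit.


TC = dist * cost * units = 1779 * 2.8 * 19 = $94642.80

$94642.80


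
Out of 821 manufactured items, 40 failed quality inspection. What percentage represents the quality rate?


Formula: Quality Rate = Good Pieces / Total Pieces * 100
Good pieces = 821 - 40 = 781
QR = 781 / 821 * 100 = 95.1%

95.1%


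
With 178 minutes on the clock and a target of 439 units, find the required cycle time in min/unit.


Formula: CT = Available Time / Number of Units
CT = 178 min / 439 units
CT = 0.41 min/unit

0.41 min/unit


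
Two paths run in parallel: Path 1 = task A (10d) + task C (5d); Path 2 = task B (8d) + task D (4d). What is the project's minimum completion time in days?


Path 1 = 10 + 5 = 15 days
Path 2 = 8 + 4 = 12 days
Duration = max(15, 12) = 15 days

15 days


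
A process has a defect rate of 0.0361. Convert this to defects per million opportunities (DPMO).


DPMO = defect_rate * 1000000 = 0.0361 * 1000000

36100


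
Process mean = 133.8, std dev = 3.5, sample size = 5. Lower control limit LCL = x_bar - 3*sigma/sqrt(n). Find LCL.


LCL = 133.8 - 3 * 3.5 / sqrt(5)

129.1


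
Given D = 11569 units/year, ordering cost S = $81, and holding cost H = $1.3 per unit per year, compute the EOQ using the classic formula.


Formula: EOQ = sqrt(2 * D * S / H)
Numerator: 2 * 11569 * 81 = 1874178
2DS/H = 1874178 / 1.3 = 1441675.4
EOQ = sqrt(1441675.4) = 1200.7 units

1200.7 units


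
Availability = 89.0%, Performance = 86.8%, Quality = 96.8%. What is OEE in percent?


Formula: OEE = Availability * Performance * Quality / 10000
A * P = 89.0% * 86.8% / 100 = 77.25%
OEE = 77.25% * 96.8% / 100 = 74.8%

74.8%


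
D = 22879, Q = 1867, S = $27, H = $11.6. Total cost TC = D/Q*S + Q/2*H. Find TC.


TC = 22879/1867 * 27 + 1867/2 * 11.6

$11159.47


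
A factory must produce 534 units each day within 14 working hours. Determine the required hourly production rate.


Formula: Production Rate = Daily Demand / Available Hours
Rate = 534 units/day / 14 hours/day
Rate = 38.1 units/hour

38.1 units/hour


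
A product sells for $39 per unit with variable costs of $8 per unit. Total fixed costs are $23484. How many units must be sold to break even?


Formula: BEQ = Fixed Costs / (Price - Variable Cost)
Contribution margin = $39 - $8 = $31/unit
BEQ = ceil($23484 / $31/unit) = ceil(757.55) = 758 units

758 units


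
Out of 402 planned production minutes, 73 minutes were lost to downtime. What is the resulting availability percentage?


Formula: Availability = (Planned Time - Downtime) / Planned Time * 100
Uptime = 402 - 73 = 329 min
Availability = 329 / 402 * 100 = 81.8%

81.8%


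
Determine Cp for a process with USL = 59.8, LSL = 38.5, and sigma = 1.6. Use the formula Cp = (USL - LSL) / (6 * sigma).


Cp = (59.8 - 38.5) / (6 * 1.6)

2.22


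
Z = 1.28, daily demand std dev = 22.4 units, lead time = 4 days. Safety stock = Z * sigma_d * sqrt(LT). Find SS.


Formula: SS = z * sigma_d * sqrt(LT)
sqrt(LT) = sqrt(4) = 2.0
SS = 1.28 * 22.4 * 2.0
SS = 57.3 units

57.3 units


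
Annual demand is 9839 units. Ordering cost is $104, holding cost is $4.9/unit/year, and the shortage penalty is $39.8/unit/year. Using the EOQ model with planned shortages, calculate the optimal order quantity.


Formula: EOQ* = sqrt(2DS/H) * sqrt((H+P)/P)
Base EOQ = sqrt(2*9839*104/4.9) = 646.26 units
Correction = sqrt((4.9+39.8)/39.8) = 1.05977
EOQ* = 646.26 * 1.05977 = 684.9 units

684.9 units


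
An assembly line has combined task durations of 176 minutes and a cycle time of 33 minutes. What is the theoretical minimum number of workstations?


Formula: N_min = ceil(Sum of Task Times / Cycle Time)
N_min = ceil(176 min / 33 min) = ceil(5.3333)
N_min = 6 stations

6


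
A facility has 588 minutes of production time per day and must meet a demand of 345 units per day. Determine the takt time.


Formula: Takt Time = Available Production Time / Customer Demand
Takt = 588 min/day / 345 units/day
Takt = 1.7 min/unit

1.7 min/unit


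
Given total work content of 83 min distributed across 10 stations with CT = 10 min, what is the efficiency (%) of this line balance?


Formula: Efficiency = Sum of Task Times / (N_stations * CT) * 100
Total station capacity = 10 stations * 10 min = 100 min
Efficiency = 83 / 100 * 100 = 83.0%

83.0%


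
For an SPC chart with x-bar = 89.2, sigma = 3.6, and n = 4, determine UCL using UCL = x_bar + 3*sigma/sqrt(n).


UCL = 89.2 + 3 * 3.6 / sqrt(4)

94.6


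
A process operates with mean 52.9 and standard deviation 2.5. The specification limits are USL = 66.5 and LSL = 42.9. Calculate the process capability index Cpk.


Cpu = (66.5 - 52.9) / (3 * 2.5) = 1.81
Cpl = (52.9 - 42.9) / (3 * 2.5) = 1.33
Cpk = min(1.81, 1.33) = 1.33

1.33


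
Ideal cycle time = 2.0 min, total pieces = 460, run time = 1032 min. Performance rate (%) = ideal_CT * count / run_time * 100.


Formula: Performance = (Ideal CT * Total Count) / Run Time * 100
Ideal output time = 2.0 * 460 = 920.0 min
Performance = 920.0 / 1032 * 100 = 89.1%

89.1%


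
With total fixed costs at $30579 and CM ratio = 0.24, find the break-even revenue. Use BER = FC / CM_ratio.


Formula: BER = Fixed Costs / Contribution Margin Ratio
BER = $30579 / 0.24
BER = $127412.50 (to the nearest cent)

$127412.50


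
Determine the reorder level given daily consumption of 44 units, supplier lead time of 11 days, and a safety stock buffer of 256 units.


Formula: ROP = (Daily Demand * Lead Time) + Safety Stock
Demand during lead time = 44 * 11 = 484 units
ROP = 484 + 256 = 740 units

740 units


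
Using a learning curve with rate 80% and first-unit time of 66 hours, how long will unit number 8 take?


Formula: T_n = T_1 * (learning_rate)^(log2(n)) where learning_rate = rate/100
Doublings = log2(8) = 3
T_n = 66 * 0.8^3
T_n = 66 * 0.512 = 33.8 hours

33.8 hours


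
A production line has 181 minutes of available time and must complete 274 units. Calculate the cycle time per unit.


Formula: CT = Available Time / Number of Units
CT = 181 min / 274 units
CT = 0.66 min/unit

0.66 min/unit


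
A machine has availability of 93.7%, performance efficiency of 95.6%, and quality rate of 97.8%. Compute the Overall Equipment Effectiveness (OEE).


Formula: OEE = Availability * Performance * Quality / 10000
A * P = 93.7% * 95.6% / 100 = 89.58%
OEE = 89.58% * 97.8% / 100 = 87.6%

87.6%


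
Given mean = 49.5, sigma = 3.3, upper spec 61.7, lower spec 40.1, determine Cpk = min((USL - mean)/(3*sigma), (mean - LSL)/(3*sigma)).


Cpu = (61.7 - 49.5) / (3 * 3.3) = 1.23
Cpl = (49.5 - 40.1) / (3 * 3.3) = 0.95
Cpk = min(1.23, 0.95) = 0.95

0.95


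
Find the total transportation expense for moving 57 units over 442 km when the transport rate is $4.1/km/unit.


TC = dist * cost * units = 442 * 4.1 * 57 = $103295.40

$103295.40


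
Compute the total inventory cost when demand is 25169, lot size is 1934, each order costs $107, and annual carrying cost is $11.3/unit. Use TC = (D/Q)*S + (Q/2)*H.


TC = 25169/1934 * 107 + 1934/2 * 11.3

$12319.59


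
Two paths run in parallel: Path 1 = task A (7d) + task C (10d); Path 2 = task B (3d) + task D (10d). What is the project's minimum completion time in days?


Path 1 = 7 + 10 = 17 days
Path 2 = 3 + 10 = 13 days
Duration = max(17, 13) = 17 days

17 days


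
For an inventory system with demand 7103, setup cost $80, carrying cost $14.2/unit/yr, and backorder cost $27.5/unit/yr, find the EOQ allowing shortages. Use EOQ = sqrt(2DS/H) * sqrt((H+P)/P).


Formula: EOQ* = sqrt(2DS/H) * sqrt((H+P)/P)
Base EOQ = sqrt(2*7103*80/14.2) = 282.9 units
Correction = sqrt((14.2+27.5)/27.5) = 1.23141
EOQ* = 282.9 * 1.23141 = 348.4 units

348.4 units


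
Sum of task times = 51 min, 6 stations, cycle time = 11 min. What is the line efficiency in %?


Formula: Efficiency = Sum of Task Times / (N_stations * CT) * 100
Total station capacity = 6 stations * 11 min = 66 min
Efficiency = 51 / 66 * 100 = 77.3%

77.3%


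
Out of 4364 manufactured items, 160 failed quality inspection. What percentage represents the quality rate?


Formula: Quality Rate = Good Pieces / Total Pieces * 100
Good pieces = 4364 - 160 = 4204
QR = 4204 / 4364 * 100 = 96.3%

96.3%


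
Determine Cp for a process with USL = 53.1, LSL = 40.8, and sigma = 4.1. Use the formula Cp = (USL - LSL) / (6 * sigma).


Cp = (53.1 - 40.8) / (6 * 4.1)

0.5


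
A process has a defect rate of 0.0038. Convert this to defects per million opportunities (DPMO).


DPMO = defect_rate * 1000000 = 0.0038 * 1000000

3800


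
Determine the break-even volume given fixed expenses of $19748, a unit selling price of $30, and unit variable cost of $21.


Formula: BEQ = Fixed Costs / (Price - Variable Cost)
Contribution margin = $30 - $21 = $9/unit
BEQ = ceil($19748 / $9/unit) = ceil(2194.22) = 2195 units

2195 units


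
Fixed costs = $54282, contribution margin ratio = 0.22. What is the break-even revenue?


Formula: BER = Fixed Costs / Contribution Margin Ratio
BER = $54282 / 0.22
BER = $246736.36 (to the nearest cent)

$246736.36


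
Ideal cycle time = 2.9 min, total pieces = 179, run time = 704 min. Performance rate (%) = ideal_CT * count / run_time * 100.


Formula: Performance = (Ideal CT * Total Count) / Run Time * 100
Ideal output time = 2.9 * 179 = 519.1 min
Performance = 519.1 / 704 * 100 = 73.7%

73.7%


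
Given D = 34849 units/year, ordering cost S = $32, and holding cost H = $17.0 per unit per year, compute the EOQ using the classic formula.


Formula: EOQ = sqrt(2 * D * S / H)
Numerator: 2 * 34849 * 32 = 2230336
2DS/H = 2230336 / 17.0 = 131196.2
EOQ = sqrt(131196.2) = 362.2 units

362.2 units


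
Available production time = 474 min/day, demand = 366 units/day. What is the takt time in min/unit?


Formula: Takt Time = Available Production Time / Customer Demand
Takt = 474 min/day / 366 units/day
Takt = 1.3 min/unit

1.3 min/unit


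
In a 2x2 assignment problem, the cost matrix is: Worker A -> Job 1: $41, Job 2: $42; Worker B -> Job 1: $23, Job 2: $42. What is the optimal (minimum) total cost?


Option 1: A->1 + B->2 = $41 + $42 = $83
Option 2: A->2 + B->1 = $42 + $23 = $65
Min cost = min($83, $65) = $65

$65


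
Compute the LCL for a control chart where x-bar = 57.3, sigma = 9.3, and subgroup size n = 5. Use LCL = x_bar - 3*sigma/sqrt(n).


LCL = 57.3 - 3 * 9.3 / sqrt(5)

44.82


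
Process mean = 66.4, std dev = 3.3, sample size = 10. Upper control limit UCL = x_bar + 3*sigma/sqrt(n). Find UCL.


UCL = 66.4 + 3 * 3.3 / sqrt(10)

69.53


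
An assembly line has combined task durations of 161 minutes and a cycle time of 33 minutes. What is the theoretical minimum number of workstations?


Formula: N_min = ceil(Sum of Task Times / Cycle Time)
N_min = ceil(161 min / 33 min) = ceil(4.8788)
N_min = 5 stations

5


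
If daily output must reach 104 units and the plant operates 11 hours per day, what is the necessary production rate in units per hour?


Formula: Production Rate = Daily Demand / Available Hours
Rate = 104 units/day / 11 hours/day
Rate = 9.5 units/hour

9.5 units/hour


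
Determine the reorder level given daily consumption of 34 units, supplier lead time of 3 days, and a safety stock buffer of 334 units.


Formula: ROP = (Daily Demand * Lead Time) + Safety Stock
Demand during lead time = 34 * 3 = 102 units
ROP = 102 + 334 = 436 units

436 units


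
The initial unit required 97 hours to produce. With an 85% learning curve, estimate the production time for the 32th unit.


Formula: T_n = T_1 * (learning_rate)^(log2(n)) where learning_rate = rate/100
Doublings = log2(32) = 5
T_n = 97 * 0.85^5
T_n = 97 * 0.4437 = 43.0 hours

43.0 hours
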